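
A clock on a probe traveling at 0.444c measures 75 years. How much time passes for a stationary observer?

Proper time Δt₀ = 75 years
γ = 1/√(1 - 0.444²) = 1.116
Δt = γΔt₀ = 1.116 × 75 = 83.70 years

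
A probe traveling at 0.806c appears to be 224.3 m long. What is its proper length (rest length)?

Contracted length L = 224.3 m
γ = 1/√(1 - 0.806²) = 1.6894
L₀ = γL = 1.6894 × 224.3 = 378.9 m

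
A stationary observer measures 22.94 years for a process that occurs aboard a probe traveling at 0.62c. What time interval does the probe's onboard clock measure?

Dilated time Δt = 22.94 years
γ = 1/√(1 - 0.62²) = 1.2745
Δt₀ = Δt/γ = 22.94/1.2745 = 18.00 years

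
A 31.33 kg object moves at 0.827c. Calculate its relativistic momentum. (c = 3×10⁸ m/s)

γ = 1/√(1 - 0.827²) = 1.779
v = 0.827 × 3×10⁸ = 2.481×10⁸ m/s
p = γmv = 1.779 × 31.33 × 2.481×10⁸ = 1.383×10¹⁰ kg·m/s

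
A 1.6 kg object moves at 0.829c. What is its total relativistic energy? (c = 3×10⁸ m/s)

γ = 1/√(1 - 0.829²) = 1.788
mc² = 1.6 × (3×10⁸)² = 1.440×10¹⁷ J
E = γmc² = 1.788 × 1.440×10¹⁷ = 2.575×10¹⁷ J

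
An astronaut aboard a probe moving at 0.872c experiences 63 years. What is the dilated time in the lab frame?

Proper time Δt₀ = 63 years
γ = 1/√(1 - 0.872²) = 2.043
Δt = γΔt₀ = 2.043 × 63 = 128.7 years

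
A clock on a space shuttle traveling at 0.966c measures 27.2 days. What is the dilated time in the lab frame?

Proper time Δt₀ = 27.2 days
γ = 1/√(1 - 0.966²) = 3.868
Δt = γΔt₀ = 3.868 × 27.2 = 105.2 days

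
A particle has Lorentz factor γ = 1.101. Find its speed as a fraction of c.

From γ = 1/√(1 - v²/c²):
1/γ² = 1/1.101² = 0.8249
v²/c² = 1 - 0.8249 = 0.1751
v/c = √(0.1751) = 0.4184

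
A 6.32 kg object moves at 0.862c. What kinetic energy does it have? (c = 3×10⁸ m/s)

γ = 1/√(1 - 0.862²) = 1.9727
γ - 1 = 0.9727
KE = (γ-1)mc² = 0.9727 × 6.32 × (3×10⁸)² = 5.533×10¹⁷ J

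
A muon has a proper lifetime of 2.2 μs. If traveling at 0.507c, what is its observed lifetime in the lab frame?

Proper lifetime τ₀ = 2.2 μs
γ = 1/√(1 - 0.507²) = 1.160
τ = γτ₀ = 1.160 × 2.2 μs = 2.552 μs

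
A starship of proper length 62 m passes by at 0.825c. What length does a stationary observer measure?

Proper length L₀ = 62 m
γ = 1/√(1 - 0.825²) = 1.7695
L = L₀/γ = 62/1.7695 = 35.04 m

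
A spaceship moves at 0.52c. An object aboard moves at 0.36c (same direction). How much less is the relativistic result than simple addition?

Classical: u' + v = 0.36 + 0.52 = 0.88c
Relativistic: u = (0.36 + 0.52)/(1 + 0.1872) = 0.88/1.1872 = 0.7412c
Difference: 0.88 - 0.7412 = 0.1388c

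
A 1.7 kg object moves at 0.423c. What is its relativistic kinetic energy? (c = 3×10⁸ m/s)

γ = 1/√(1 - 0.423²) = 1.1036
γ - 1 = 0.1036
KE = (γ-1)mc² = 0.1036 × 1.7 × (3×10⁸)² = 1.585×10¹⁶ J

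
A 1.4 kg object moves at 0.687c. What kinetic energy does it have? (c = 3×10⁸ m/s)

γ = 1/√(1 - 0.687²) = 1.3762
γ - 1 = 0.3762
KE = (γ-1)mc² = 0.3762 × 1.4 × (3×10⁸)² = 4.740×10¹⁶ J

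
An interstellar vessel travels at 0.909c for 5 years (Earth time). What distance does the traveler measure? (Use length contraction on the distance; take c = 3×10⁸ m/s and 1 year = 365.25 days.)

Earth distance: d = v × t = 0.909c × 5 yr = 4.3029×10¹⁶ m
γ = 2.3993
d' = d/γ = 4.3029×10¹⁶/2.3993 = 1.793×10¹⁶ m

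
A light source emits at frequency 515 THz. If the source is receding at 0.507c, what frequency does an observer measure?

β = v/c = 0.507
(1-β)/(1+β) = 0.493/1.507 = 0.32714
Doppler factor = √(0.32714) = 0.5720
f_obs = 515 × 0.5720 = 294.6 THz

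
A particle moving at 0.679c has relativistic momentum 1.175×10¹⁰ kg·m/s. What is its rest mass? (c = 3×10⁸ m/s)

γ = 1/√(1 - 0.679²) = 1.362
v = 0.679 × 3×10⁸ = 2.037×10⁸ m/s
m = p/(γv) = 1.175×10¹⁰/(1.362 × 2.037×10⁸) = 42.35 kg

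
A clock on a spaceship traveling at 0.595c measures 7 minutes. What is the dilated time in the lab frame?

Proper time Δt₀ = 7 minutes
γ = 1/√(1 - 0.595²) = 1.2442
Δt = γΔt₀ = 1.2442 × 7 = 8.709 minutes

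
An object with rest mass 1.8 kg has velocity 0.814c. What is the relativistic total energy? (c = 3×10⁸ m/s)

γ = 1/√(1 - 0.814²) = 1.7216
mc² = 1.8 × (3×10⁸)² = 1.620×10¹⁷ J
E = γmc² = 1.7216 × 1.620×10¹⁷ = 2.789×10¹⁷ J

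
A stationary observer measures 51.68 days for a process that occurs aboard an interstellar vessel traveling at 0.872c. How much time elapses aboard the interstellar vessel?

Dilated time Δt = 51.68 days
γ = 1/√(1 - 0.872²) = 2.043
Δt₀ = Δt/γ = 51.68/2.043 = 25.30 days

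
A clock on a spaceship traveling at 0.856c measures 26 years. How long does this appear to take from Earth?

Proper time Δt₀ = 26 years
γ = 1/√(1 - 0.856²) = 1.9343
Δt = γΔt₀ = 1.9343 × 26 = 50.29 years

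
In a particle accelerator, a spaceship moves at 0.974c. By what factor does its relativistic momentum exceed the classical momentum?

p_rel = γmv, p_class = mv
Ratio = γ = 1/√(1 - 0.974²)
= 1/√(0.051324) = 4.414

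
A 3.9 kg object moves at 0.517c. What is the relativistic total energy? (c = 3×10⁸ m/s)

γ = 1/√(1 - 0.517²) = 1.16824
mc² = 3.9 × (3×10⁸)² = 3.510×10¹⁷ J
E = γmc² = 1.16824 × 3.510×10¹⁷ = 4.101×10¹⁷ J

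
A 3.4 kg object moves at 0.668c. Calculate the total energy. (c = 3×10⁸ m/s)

γ = 1/√(1 - 0.668²) = 1.3438
mc² = 3.4 × (3×10⁸)² = 3.060×10¹⁷ J
E = γmc² = 1.3438 × 3.060×10¹⁷ = 4.112×10¹⁷ J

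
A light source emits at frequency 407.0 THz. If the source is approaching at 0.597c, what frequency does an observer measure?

β = v/c = 0.597
(1+β)/(1-β) = 1.597/0.403 = 3.963
Doppler factor = √(3.963) = 1.9907
f_obs = 407.0 × 1.9907 = 810.2 THz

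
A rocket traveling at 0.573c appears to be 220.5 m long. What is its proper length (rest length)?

Contracted length L = 220.5 m
γ = 1/√(1 - 0.573²) = 1.220
L₀ = γL = 1.220 × 220.5 = 269.0 m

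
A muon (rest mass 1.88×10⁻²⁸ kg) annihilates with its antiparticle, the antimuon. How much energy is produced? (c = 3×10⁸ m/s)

Both particles have the same rest mass, so total mass = 2m
E = 2m·c² = 2 × 1.88×10⁻²⁸ × (3×10⁸)²
= 2 × 1.88×10⁻²⁸ × 9×10¹⁶
= 3.384×10⁻¹¹ J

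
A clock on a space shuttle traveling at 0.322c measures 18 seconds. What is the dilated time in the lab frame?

Proper time Δt₀ = 18 seconds
γ = 1/√(1 - 0.322²) = 1.056
Δt = γΔt₀ = 1.056 × 18 = 19.01 seconds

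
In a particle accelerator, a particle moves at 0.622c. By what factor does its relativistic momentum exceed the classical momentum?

p_rel = γmv, p_class = mv
Ratio = γ = 1/√(1 - 0.622²)
= 1/√(0.613116) = 1.277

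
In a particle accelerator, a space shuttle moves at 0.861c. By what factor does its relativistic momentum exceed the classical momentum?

p_rel = γmv, p_class = mv
Ratio = γ = 1/√(1 - 0.861²)
= 1/√(0.258679) = 1.966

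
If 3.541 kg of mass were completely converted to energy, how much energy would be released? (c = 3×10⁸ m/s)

Using E = mc²:
c² = (3×10⁸)² = 9×10¹⁶ m²/s²
E = 3.541 × 9×10¹⁶ = 3.187×10¹⁷ J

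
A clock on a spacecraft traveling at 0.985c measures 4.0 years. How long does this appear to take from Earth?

Proper time Δt₀ = 4.0 years
γ = 1/√(1 - 0.985²) = 5.795
Δt = γΔt₀ = 5.795 × 4.0 = 23.18 years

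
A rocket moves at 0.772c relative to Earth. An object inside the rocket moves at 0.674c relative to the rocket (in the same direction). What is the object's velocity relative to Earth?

u = (u' + v)/(1 + u'v/c²)
Numerator: 0.674 + 0.772 = 1.446
Denominator: 1 + 0.520328 = 1.520328
u = 1.446/1.520328 = 0.9511c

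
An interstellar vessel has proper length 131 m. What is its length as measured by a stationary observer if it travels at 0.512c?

Proper length L₀ = 131 m
γ = 1/√(1 - 0.512²) = 1.164
L = L₀/γ = 131/1.164 = 112.5 m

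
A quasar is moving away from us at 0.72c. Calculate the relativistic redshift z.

β = 0.72
(1+β)/(1-β) = 1.72/0.28 = 6.1429
√(6.1429) = 2.478
z = 2.478 - 1 = 1.478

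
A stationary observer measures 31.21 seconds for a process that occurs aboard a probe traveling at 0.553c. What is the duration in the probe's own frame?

Dilated time Δt = 31.21 seconds
γ = 1/√(1 - 0.553²) = 1.2002
Δt₀ = Δt/γ = 31.21/1.2002 = 26.00 seconds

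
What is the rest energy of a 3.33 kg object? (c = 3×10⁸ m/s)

c² = (3×10⁸)² = 9.000×10¹⁶ m²/s²
E₀ = mc² = 3.33 × 9.000×10¹⁶ = 2.997×10¹⁷ J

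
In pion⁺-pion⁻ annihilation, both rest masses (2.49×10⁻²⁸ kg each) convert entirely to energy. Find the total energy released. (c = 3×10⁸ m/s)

Both particles have the same rest mass, so total mass = 2m
E = 2m·c² = 2 × 2.49×10⁻²⁸ × (3×10⁸)²
= 2 × 2.49×10⁻²⁸ × 9×10¹⁶
= 4.482×10⁻¹¹ J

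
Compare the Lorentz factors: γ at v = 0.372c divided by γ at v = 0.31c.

γ₁ = 1/√(1 - 0.372²) = 1.077
γ₂ = 1/√(1 - 0.31²) = 1.052
γ₁/γ₂ = 1.077/1.052 = 1.024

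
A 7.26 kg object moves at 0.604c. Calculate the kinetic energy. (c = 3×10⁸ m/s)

γ = 1/√(1 - 0.604²) = 1.2547
γ - 1 = 0.2547
KE = (γ-1)mc² = 0.2547 × 7.26 × (3×10⁸)² = 1.664×10¹⁷ J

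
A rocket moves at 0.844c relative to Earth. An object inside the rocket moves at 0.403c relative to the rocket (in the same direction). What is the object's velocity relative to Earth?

u = (u' + v)/(1 + u'v/c²)
Numerator: 0.403 + 0.844 = 1.247
Denominator: 1 + 0.340132 = 1.340132
u = 1.247/1.340132 = 0.9305c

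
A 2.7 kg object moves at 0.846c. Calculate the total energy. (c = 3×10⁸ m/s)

γ = 1/√(1 - 0.846²) = 1.87553
mc² = 2.7 × (3×10⁸)² = 2.430×10¹⁷ J
E = γmc² = 1.87553 × 2.430×10¹⁷ = 4.558×10¹⁷ J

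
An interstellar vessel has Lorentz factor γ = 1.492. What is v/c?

From γ = 1/√(1 - v²/c²):
1/γ² = 1/1.492² = 0.44922
v²/c² = 1 - 0.44922 = 0.55078
v/c = √(0.55078) = 0.7421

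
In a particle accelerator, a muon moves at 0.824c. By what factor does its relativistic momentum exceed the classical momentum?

p_rel = γmv, p_class = mv
Ratio = γ = 1/√(1 - 0.824²)
= 1/√(0.321024) = 1.765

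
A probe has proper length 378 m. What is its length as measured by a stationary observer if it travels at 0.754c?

Proper length L₀ = 378 m
γ = 1/√(1 - 0.754²) = 1.5224
L = L₀/γ = 378/1.5224 = 248.3 m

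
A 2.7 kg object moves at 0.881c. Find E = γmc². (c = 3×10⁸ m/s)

γ = 1/√(1 - 0.881²) = 2.1136
mc² = 2.7 × (3×10⁸)² = 2.430×10¹⁷ J
E = γmc² = 2.1136 × 2.430×10¹⁷ = 5.136×10¹⁷ J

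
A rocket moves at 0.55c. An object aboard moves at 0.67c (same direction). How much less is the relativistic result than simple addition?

Classical: u' + v = 0.67 + 0.55 = 1.22c
Relativistic: u = (0.67 + 0.55)/(1 + 0.3685) = 1.22/1.3685 = 0.8915c
Difference: 1.22 - 0.8915 = 0.3285c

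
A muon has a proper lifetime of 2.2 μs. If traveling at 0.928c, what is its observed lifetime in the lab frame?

Proper lifetime τ₀ = 2.2 μs
γ = 1/√(1 - 0.928²) = 2.684
τ = γτ₀ = 2.684 × 2.2 μs = 5.905 μs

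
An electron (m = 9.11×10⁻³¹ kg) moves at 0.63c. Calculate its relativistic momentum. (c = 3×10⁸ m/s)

γ = 1/√(1 - 0.63²) = 1.2877
v = 0.63 × 3×10⁸ = 1.890×10⁸ m/s
p = γmv = 1.2877 × 9.11×10⁻³¹ × 1.890×10⁸ = 2.217×10⁻²² kg·m/s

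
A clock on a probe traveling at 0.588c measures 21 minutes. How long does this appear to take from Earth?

Proper time Δt₀ = 21 minutes
γ = 1/√(1 - 0.588²) = 1.236
Δt = γΔt₀ = 1.236 × 21 = 25.96 minutes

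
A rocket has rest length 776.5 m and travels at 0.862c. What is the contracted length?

Proper length L₀ = 776.5 m
γ = 1/√(1 - 0.862²) = 1.973
L = L₀/γ = 776.5/1.973 = 393.6 m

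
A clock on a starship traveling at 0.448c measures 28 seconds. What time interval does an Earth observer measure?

Proper time Δt₀ = 28 seconds
γ = 1/√(1 - 0.448²) = 1.1185
Δt = γΔt₀ = 1.1185 × 28 = 31.32 seconds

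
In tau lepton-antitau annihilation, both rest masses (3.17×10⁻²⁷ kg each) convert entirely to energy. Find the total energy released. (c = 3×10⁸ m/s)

Both particles have the same rest mass, so total mass = 2m
E = 2m·c² = 2 × 3.17×10⁻²⁷ × (3×10⁸)²
= 2 × 3.17×10⁻²⁷ × 9×10¹⁶
= 5.706×10⁻¹⁰ J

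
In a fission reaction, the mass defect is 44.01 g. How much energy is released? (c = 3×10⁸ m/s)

Convert mass defect: Δm = 44.01 g = 0.04401 kg
E = Δm·c² = 0.04401 × (3×10⁸)²
= 0.04401 × 9×10¹⁶ = 3.961×10¹⁵ J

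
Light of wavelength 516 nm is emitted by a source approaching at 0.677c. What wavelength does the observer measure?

β = 0.677
Wavelength Doppler factor = √(0.323/1.677) = √(0.1926) = 0.4389
λ_obs = 516 × 0.4389 = 226.5 nm (blueshift)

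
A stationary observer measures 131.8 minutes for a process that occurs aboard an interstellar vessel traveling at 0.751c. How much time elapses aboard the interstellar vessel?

Dilated time Δt = 131.8 minutes
γ = 1/√(1 - 0.751²) = 1.5145
Δt₀ = Δt/γ = 131.8/1.5145 = 87.03 minutes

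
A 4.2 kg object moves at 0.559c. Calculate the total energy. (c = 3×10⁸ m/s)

γ = 1/√(1 - 0.559²) = 1.206
mc² = 4.2 × (3×10⁸)² = 3.780×10¹⁷ J
E = γmc² = 1.206 × 3.780×10¹⁷ = 4.559×10¹⁷ J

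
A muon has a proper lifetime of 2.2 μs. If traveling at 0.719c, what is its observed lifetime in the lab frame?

Proper lifetime τ₀ = 2.2 μs
γ = 1/√(1 - 0.719²) = 1.4388
τ = γτ₀ = 1.4388 × 2.2 μs = 3.165 μs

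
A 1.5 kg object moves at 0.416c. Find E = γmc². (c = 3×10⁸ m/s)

γ = 1/√(1 - 0.416²) = 1.100
mc² = 1.5 × (3×10⁸)² = 1.350×10¹⁷ J
E = γmc² = 1.100 × 1.350×10¹⁷ = 1.485×10¹⁷ J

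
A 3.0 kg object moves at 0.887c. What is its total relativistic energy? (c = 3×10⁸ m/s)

γ = 1/√(1 - 0.887²) = 2.1656
mc² = 3.0 × (3×10⁸)² = 2.700×10¹⁷ J
E = γmc² = 2.1656 × 2.700×10¹⁷ = 5.847×10¹⁷ J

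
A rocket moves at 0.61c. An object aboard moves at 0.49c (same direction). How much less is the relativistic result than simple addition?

Classical: u' + v = 0.49 + 0.61 = 1.1c
Relativistic: u = (0.49 + 0.61)/(1 + 0.2989) = 1.1/1.2989 = 0.8469c
Difference: 1.1 - 0.8469 = 0.2531c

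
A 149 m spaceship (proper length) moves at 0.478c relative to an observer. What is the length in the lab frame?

Proper length L₀ = 149 m
γ = 1/√(1 - 0.478²) = 1.138
L = L₀/γ = 149/1.138 = 130.9 m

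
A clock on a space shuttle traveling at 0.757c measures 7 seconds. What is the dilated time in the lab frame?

Proper time Δt₀ = 7 seconds
γ = 1/√(1 - 0.757²) = 1.530
Δt = γΔt₀ = 1.530 × 7 = 10.71 seconds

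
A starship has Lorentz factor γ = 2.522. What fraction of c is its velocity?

From γ = 1/√(1 - v²/c²):
1/γ² = 1/2.522² = 0.1572
v²/c² = 1 - 0.1572 = 0.8428
v/c = √(0.8428) = 0.9180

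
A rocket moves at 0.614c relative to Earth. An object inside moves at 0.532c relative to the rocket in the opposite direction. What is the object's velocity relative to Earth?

Object's velocity in rocket frame is u' = -0.532c
u = (u' + v)/(1 + u'v/c²) = (v - 0.532)/(1 - 0.532·v/c²)
Numerator: 0.614 - 0.532 = 0.082
Denominator: 1 - 0.326648 = 0.673352
u = 0.082/0.673352 = 0.1218c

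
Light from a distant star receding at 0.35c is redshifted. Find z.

β = 0.35
(1+β)/(1-β) = 1.35/0.65 = 2.077
√(2.077) = 1.4412
z = 1.4412 - 1 = 0.4412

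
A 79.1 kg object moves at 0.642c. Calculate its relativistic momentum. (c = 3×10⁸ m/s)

γ = 1/√(1 - 0.642²) = 1.304
v = 0.642 × 3×10⁸ = 1.926×10⁸ m/s
p = γmv = 1.304 × 79.1 × 1.926×10⁸ = 1.987×10¹⁰ kg·m/s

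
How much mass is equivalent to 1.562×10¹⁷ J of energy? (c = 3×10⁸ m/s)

From E = mc², we get m = E/c²
c² = (3×10⁸)² = 9×10¹⁶ m²/s²
m = 1.562×10¹⁷ / 9×10¹⁶ = 1.736 kg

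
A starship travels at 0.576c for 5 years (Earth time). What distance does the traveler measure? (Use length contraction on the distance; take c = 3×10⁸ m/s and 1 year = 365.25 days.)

Earth distance: d = v × t = 0.576c × 5 yr = 2.7266×10¹⁶ m
γ = 1.2233
d' = d/γ = 2.7266×10¹⁶/1.2233 = 2.229×10¹⁶ m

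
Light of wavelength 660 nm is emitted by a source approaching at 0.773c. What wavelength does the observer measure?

β = 0.773
Wavelength Doppler factor = √(0.227/1.773) = √(0.128032) = 0.35782
λ_obs = 660 × 0.35782 = 236.2 nm (blueshift)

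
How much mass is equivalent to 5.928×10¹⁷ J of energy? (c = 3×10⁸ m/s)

From E = mc², we get m = E/c²
c² = (3×10⁸)² = 9×10¹⁶ m²/s²
m = 5.928×10¹⁷ / 9×10¹⁶ = 6.587 kg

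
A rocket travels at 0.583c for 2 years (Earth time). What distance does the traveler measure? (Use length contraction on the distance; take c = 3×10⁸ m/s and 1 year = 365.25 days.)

Earth distance: d = v × t = 0.583c × 2 yr = 1.1039×10¹⁶ m
γ = 1.2308
d' = d/γ = 1.1039×10¹⁶/1.2308 = 8.969×10¹⁵ m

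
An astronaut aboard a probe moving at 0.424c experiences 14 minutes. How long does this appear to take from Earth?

Proper time Δt₀ = 14 minutes
γ = 1/√(1 - 0.424²) = 1.104
Δt = γΔt₀ = 1.104 × 14 = 15.46 minutes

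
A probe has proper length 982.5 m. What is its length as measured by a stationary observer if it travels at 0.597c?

Proper length L₀ = 982.5 m
γ = 1/√(1 - 0.597²) = 1.2465
L = L₀/γ = 982.5/1.2465 = 788.2 m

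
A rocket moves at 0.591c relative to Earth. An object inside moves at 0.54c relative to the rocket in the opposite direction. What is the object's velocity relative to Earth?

Object's velocity in rocket frame is u' = -0.54c
u = (u' + v)/(1 + u'v/c²) = (v - 0.54)/(1 - 0.54·v/c²)
Numerator: 0.591 - 0.54 = 0.051
Denominator: 1 - 0.31914 = 0.68086
u = 0.051/0.68086 = 0.07491c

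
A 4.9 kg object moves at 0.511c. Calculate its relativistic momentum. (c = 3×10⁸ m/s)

γ = 1/√(1 - 0.511²) = 1.1634
v = 0.511 × 3×10⁸ = 1.533×10⁸ m/s
p = γmv = 1.1634 × 4.9 × 1.533×10⁸ = 8.739×10⁸ kg·m/s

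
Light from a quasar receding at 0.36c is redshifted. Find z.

β = 0.36
(1+β)/(1-β) = 1.36/0.64 = 2.125
√(2.125) = 1.4577
z = 1.4577 - 1 = 0.4577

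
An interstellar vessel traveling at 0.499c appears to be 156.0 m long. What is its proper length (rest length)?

Contracted length L = 156.0 m
γ = 1/√(1 - 0.499²) = 1.154
L₀ = γL = 1.154 × 156.0 = 180.0 m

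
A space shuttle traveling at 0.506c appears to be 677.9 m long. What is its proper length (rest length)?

Contracted length L = 677.9 m
γ = 1/√(1 - 0.506²) = 1.15938
L₀ = γL = 1.15938 × 677.9 = 785.9 m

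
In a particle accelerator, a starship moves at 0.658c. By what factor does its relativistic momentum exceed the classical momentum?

p_rel = γmv, p_class = mv
Ratio = γ = 1/√(1 - 0.658²)
= 1/√(0.567036) = 1.328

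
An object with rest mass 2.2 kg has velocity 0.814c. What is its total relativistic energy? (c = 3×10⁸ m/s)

γ = 1/√(1 - 0.814²) = 1.7216
mc² = 2.2 × (3×10⁸)² = 1.980×10¹⁷ J
E = γmc² = 1.7216 × 1.980×10¹⁷ = 3.409×10¹⁷ J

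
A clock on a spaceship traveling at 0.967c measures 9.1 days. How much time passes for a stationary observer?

Proper time Δt₀ = 9.1 days
γ = 1/√(1 - 0.967²) = 3.925
Δt = γΔt₀ = 3.925 × 9.1 = 35.72 days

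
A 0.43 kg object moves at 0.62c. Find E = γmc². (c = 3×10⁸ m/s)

γ = 1/√(1 - 0.62²) = 1.2745
mc² = 0.43 × (3×10⁸)² = 3.870×10¹⁶ J
E = γmc² = 1.2745 × 3.870×10¹⁶ = 4.932×10¹⁶ J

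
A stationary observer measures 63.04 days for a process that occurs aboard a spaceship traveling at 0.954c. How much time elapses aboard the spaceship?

Dilated time Δt = 63.04 days
γ = 1/√(1 - 0.954²) = 3.335
Δt₀ = Δt/γ = 63.04/3.335 = 18.90 days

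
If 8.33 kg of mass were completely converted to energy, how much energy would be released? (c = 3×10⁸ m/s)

Using E = mc²:
c² = (3×10⁸)² = 9×10¹⁶ m²/s²
E = 8.33 × 9×10¹⁶ = 7.497×10¹⁷ J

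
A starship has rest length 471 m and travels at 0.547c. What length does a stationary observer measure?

Proper length L₀ = 471 m
γ = 1/√(1 - 0.547²) = 1.1946
L = L₀/γ = 471/1.1946 = 394.3 m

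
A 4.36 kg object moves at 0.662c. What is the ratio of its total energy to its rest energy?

E = γmc², E₀ = mc²
E/E₀ = γ = 1/√(1 - 0.662²) = 1.334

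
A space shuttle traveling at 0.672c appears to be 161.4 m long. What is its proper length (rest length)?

Contracted length L = 161.4 m
γ = 1/√(1 - 0.672²) = 1.350
L₀ = γL = 1.350 × 161.4 = 217.9 m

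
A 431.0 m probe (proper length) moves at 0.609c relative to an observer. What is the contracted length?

Proper length L₀ = 431.0 m
γ = 1/√(1 - 0.609²) = 1.26076
L = L₀/γ = 431.0/1.26076 = 341.9 m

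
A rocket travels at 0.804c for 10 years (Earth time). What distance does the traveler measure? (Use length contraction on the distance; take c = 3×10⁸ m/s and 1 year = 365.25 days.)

Earth distance: d = v × t = 0.804c × 10 yr = 7.612×10¹⁶ m
γ = 1.682
d' = d/γ = 7.612×10¹⁶/1.682 = 4.526×10¹⁶ m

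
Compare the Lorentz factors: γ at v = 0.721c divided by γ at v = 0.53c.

γ₁ = 1/√(1 - 0.721²) = 1.443
γ₂ = 1/√(1 - 0.53²) = 1.179
γ₁/γ₂ = 1.443/1.179 = 1.224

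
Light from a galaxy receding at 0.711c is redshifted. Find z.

β = 0.711
(1+β)/(1-β) = 1.711/0.289 = 5.920
√(5.920) = 2.433
z = 2.433 - 1 = 1.433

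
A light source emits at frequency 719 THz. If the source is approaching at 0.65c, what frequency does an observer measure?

β = v/c = 0.65
(1+β)/(1-β) = 1.65/0.35 = 4.714
Doppler factor = √(4.714) = 2.171
f_obs = 719 × 2.171 = 1561 THz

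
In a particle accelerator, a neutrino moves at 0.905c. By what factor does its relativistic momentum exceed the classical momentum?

p_rel = γmv, p_class = mv
Ratio = γ = 1/√(1 - 0.905²)
= 1/√(0.180975) = 2.351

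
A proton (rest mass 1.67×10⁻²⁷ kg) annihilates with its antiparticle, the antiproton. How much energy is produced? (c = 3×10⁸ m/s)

Both particles have the same rest mass, so total mass = 2m
E = 2m·c² = 2 × 1.67×10⁻²⁷ × (3×10⁸)²
= 2 × 1.67×10⁻²⁷ × 9×10¹⁶
= 3.006×10⁻¹⁰ J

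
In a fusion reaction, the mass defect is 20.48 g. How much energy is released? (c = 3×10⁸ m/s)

Convert mass defect: Δm = 20.48 g = 0.02048 kg
E = Δm·c² = 0.02048 × (3×10⁸)²
= 0.02048 × 9×10¹⁶ = 1.843×10¹⁵ J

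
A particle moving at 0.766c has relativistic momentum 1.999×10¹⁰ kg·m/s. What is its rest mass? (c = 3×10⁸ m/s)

γ = 1/√(1 - 0.766²) = 1.5556
v = 0.766 × 3×10⁸ = 2.298×10⁸ m/s
m = p/(γv) = 1.999×10¹⁰/(1.5556 × 2.298×10⁸) = 55.92 kg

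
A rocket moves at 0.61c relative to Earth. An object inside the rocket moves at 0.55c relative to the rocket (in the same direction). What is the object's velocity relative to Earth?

u = (u' + v)/(1 + u'v/c²)
Numerator: 0.55 + 0.61 = 1.16
Denominator: 1 + 0.3355 = 1.3355
u = 1.16/1.3355 = 0.8686c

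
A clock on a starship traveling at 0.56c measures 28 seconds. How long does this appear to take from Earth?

Proper time Δt₀ = 28 seconds
γ = 1/√(1 - 0.56²) = 1.207
Δt = γΔt₀ = 1.207 × 28 = 33.80 seconds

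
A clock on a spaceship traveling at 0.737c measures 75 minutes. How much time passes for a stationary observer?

Proper time Δt₀ = 75 minutes
γ = 1/√(1 - 0.737²) = 1.480
Δt = γΔt₀ = 1.480 × 75 = 111.0 minutes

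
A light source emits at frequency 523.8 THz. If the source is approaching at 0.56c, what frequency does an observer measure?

β = v/c = 0.56
(1+β)/(1-β) = 1.56/0.44 = 3.545
Doppler factor = √(3.545) = 1.883
f_obs = 523.8 × 1.883 = 986.3 THz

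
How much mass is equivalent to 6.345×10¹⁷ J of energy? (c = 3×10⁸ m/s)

From E = mc², we get m = E/c²
c² = (3×10⁸)² = 9×10¹⁶ m²/s²
m = 6.345×10¹⁷ / 9×10¹⁶ = 7.050 kg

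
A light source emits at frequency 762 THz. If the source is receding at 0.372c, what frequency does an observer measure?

β = v/c = 0.372
(1-β)/(1+β) = 0.628/1.372 = 0.457726
Doppler factor = √(0.457726) = 0.67655
f_obs = 762 × 0.67655 = 515.5 THz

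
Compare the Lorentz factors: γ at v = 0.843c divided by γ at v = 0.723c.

γ₁ = 1/√(1 - 0.843²) = 1.8590
γ₂ = 1/√(1 - 0.723²) = 1.4475
γ₁/γ₂ = 1.8590/1.4475 = 1.284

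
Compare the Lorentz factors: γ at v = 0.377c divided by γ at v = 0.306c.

γ₁ = 1/√(1 - 0.377²) = 1.0797
γ₂ = 1/√(1 - 0.306²) = 1.0504
γ₁/γ₂ = 1.0797/1.0504 = 1.028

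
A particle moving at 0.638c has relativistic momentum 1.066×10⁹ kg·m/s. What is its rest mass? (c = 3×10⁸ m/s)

γ = 1/√(1 - 0.638²) = 1.2986
v = 0.638 × 3×10⁸ = 1.914×10⁸ m/s
m = p/(γv) = 1.066×10⁹/(1.2986 × 1.914×10⁸) = 4.289 kg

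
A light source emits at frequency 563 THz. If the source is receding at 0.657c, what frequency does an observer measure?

β = v/c = 0.657
(1-β)/(1+β) = 0.343/1.657 = 0.2070
Doppler factor = √(0.2070) = 0.45497
f_obs = 563 × 0.45497 = 256.1 THz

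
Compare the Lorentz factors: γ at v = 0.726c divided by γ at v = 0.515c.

γ₁ = 1/√(1 - 0.726²) = 1.454
γ₂ = 1/√(1 - 0.515²) = 1.167
γ₁/γ₂ = 1.454/1.167 = 1.246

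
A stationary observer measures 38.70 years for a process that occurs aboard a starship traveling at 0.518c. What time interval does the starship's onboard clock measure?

Dilated time Δt = 38.70 years
γ = 1/√(1 - 0.518²) = 1.1691
Δt₀ = Δt/γ = 38.70/1.1691 = 33.10 years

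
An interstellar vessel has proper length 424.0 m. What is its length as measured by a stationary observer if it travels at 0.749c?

Proper length L₀ = 424.0 m
γ = 1/√(1 - 0.749²) = 1.5093
L = L₀/γ = 424.0/1.5093 = 280.9 m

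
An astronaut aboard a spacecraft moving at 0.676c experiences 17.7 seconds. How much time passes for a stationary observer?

Proper time Δt₀ = 17.7 seconds
γ = 1/√(1 - 0.676²) = 1.357
Δt = γΔt₀ = 1.357 × 17.7 = 24.02 seconds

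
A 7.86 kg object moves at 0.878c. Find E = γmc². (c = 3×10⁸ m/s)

γ = 1/√(1 - 0.878²) = 2.089
mc² = 7.86 × (3×10⁸)² = 7.074×10¹⁷ J
E = γmc² = 2.089 × 7.074×10¹⁷ = 1.478×10¹⁸ J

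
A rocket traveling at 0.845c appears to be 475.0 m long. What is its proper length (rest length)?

Contracted length L = 475.0 m
γ = 1/√(1 - 0.845²) = 1.86998
L₀ = γL = 1.86998 × 475.0 = 888.2 m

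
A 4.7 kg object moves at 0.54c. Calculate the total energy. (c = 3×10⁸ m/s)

γ = 1/√(1 - 0.54²) = 1.1881
mc² = 4.7 × (3×10⁸)² = 4.230×10¹⁷ J
E = γmc² = 1.1881 × 4.230×10¹⁷ = 5.026×10¹⁷ J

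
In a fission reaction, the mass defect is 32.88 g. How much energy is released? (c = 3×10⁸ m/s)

Convert mass defect: Δm = 32.88 g = 0.03288 kg
E = Δm·c² = 0.03288 × (3×10⁸)²
= 0.03288 × 9×10¹⁶ = 2.959×10¹⁵ J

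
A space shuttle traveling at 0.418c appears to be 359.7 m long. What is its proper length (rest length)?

Contracted length L = 359.7 m
γ = 1/√(1 - 0.418²) = 1.101
L₀ = γL = 1.101 × 359.7 = 396.0 m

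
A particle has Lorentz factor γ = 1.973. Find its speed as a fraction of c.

From γ = 1/√(1 - v²/c²):
1/γ² = 1/1.973² = 0.2569
v²/c² = 1 - 0.2569 = 0.7431
v/c = √(0.7431) = 0.8620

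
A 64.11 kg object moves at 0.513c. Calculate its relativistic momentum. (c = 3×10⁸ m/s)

γ = 1/√(1 - 0.513²) = 1.165
v = 0.513 × 3×10⁸ = 1.539×10⁸ m/s
p = γmv = 1.165 × 64.11 × 1.539×10⁸ = 1.149×10¹⁰ kg·m/s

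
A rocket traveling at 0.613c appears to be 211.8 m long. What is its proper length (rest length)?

Contracted length L = 211.8 m
γ = 1/√(1 - 0.613²) = 1.266
L₀ = γL = 1.266 × 211.8 = 268.1 m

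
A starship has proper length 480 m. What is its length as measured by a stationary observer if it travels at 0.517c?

Proper length L₀ = 480 m
γ = 1/√(1 - 0.517²) = 1.1682
L = L₀/γ = 480/1.1682 = 410.9 m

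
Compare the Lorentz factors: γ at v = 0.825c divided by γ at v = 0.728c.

γ₁ = 1/√(1 - 0.825²) = 1.7695
γ₂ = 1/√(1 - 0.728²) = 1.4586
γ₁/γ₂ = 1.7695/1.4586 = 1.213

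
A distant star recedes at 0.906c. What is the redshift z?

β = 0.906
(1+β)/(1-β) = 1.906/0.094 = 20.28
√(20.28) = 4.503
z = 4.503 - 1 = 3.503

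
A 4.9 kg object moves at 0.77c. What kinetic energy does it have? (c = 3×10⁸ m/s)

γ = 1/√(1 - 0.77²) = 1.5673
γ - 1 = 0.5673
KE = (γ-1)mc² = 0.5673 × 4.9 × (3×10⁸)² = 2.502×10¹⁷ J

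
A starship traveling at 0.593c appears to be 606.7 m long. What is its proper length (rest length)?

Contracted length L = 606.7 m
γ = 1/√(1 - 0.593²) = 1.242
L₀ = γL = 1.242 × 606.7 = 753.5 m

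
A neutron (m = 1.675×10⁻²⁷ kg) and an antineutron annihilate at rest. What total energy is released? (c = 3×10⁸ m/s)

Both particles have the same rest mass, so total mass = 2m
E = 2m·c² = 2 × 1.675×10⁻²⁷ × (3×10⁸)²
= 2 × 1.675×10⁻²⁷ × 9×10¹⁶
= 3.015×10⁻¹⁰ J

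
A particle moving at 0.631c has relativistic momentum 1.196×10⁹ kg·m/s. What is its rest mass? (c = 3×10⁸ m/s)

γ = 1/√(1 - 0.631²) = 1.289
v = 0.631 × 3×10⁸ = 1.893×10⁸ m/s
m = p/(γv) = 1.196×10⁹/(1.289 × 1.893×10⁸) = 4.901 kg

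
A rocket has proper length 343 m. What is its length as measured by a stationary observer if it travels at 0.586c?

Proper length L₀ = 343 m
γ = 1/√(1 - 0.586²) = 1.2341
L = L₀/γ = 343/1.2341 = 277.9 m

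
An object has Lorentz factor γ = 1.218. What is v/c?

From γ = 1/√(1 - v²/c²):
1/γ² = 1/1.218² = 0.6741
v²/c² = 1 - 0.6741 = 0.3259
v/c = √(0.3259) = 0.5709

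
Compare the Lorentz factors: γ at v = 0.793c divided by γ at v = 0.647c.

γ₁ = 1/√(1 - 0.793²) = 1.641
γ₂ = 1/√(1 - 0.647²) = 1.311
γ₁/γ₂ = 1.641/1.311 = 1.252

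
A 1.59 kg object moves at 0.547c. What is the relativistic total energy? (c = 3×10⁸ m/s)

γ = 1/√(1 - 0.547²) = 1.1946
mc² = 1.59 × (3×10⁸)² = 1.431×10¹⁷ J
E = γmc² = 1.1946 × 1.431×10¹⁷ = 1.709×10¹⁷ J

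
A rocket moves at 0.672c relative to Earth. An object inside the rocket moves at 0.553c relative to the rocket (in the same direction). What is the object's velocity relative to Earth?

u = (u' + v)/(1 + u'v/c²)
Numerator: 0.553 + 0.672 = 1.225
Denominator: 1 + 0.371616 = 1.371616
u = 1.225/1.371616 = 0.8931c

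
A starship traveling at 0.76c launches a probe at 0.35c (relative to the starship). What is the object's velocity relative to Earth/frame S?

u = (u' + v)/(1 + u'v/c²)
Numerator: 0.35 + 0.76 = 1.11
Denominator: 1 + 0.266 = 1.266
u = 1.11/1.266 = 0.8768c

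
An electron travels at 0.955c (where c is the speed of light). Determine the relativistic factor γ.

v/c = 0.955, so (v/c)² = 0.912025
1 - (v/c)² = 0.087975
γ = 1/√(0.087975) = 3.371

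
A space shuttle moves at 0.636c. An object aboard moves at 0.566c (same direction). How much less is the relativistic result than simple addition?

Classical: u' + v = 0.566 + 0.636 = 1.202c
Relativistic: u = (0.566 + 0.636)/(1 + 0.359976) = 1.202/1.359976 = 0.8838c
Difference: 1.202 - 0.8838 = 0.3182c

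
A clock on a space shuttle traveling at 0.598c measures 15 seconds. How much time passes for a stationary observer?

Proper time Δt₀ = 15 seconds
γ = 1/√(1 - 0.598²) = 1.248
Δt = γΔt₀ = 1.248 × 15 = 18.72 seconds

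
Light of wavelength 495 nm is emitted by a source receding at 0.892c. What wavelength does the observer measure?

β = 0.892
Wavelength Doppler factor = √(1.892/0.108) = √(17.52) = 4.186
λ_obs = 495 × 4.186 = 2072 nm (redshift)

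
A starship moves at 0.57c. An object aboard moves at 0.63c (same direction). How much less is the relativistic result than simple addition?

Classical: u' + v = 0.63 + 0.57 = 1.2c
Relativistic: u = (0.63 + 0.57)/(1 + 0.3591) = 1.2/1.3591 = 0.8829c
Difference: 1.2 - 0.8829 = 0.3171c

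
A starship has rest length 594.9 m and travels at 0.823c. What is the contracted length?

Proper length L₀ = 594.9 m
γ = 1/√(1 - 0.823²) = 1.7604
L = L₀/γ = 594.9/1.7604 = 337.9 m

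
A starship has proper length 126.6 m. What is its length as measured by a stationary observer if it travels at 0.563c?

Proper length L₀ = 126.6 m
γ = 1/√(1 - 0.563²) = 1.210
L = L₀/γ = 126.6/1.210 = 104.6 m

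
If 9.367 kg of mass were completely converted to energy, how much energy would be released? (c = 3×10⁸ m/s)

Using E = mc²:
c² = (3×10⁸)² = 9×10¹⁶ m²/s²
E = 9.367 × 9×10¹⁶ = 8.430×10¹⁷ J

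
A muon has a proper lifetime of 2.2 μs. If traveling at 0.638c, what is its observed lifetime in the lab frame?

Proper lifetime τ₀ = 2.2 μs
γ = 1/√(1 - 0.638²) = 1.2986
τ = γτ₀ = 1.2986 × 2.2 μs = 2.857 μs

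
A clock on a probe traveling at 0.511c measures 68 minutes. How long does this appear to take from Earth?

Proper time Δt₀ = 68 minutes
γ = 1/√(1 - 0.511²) = 1.1634
Δt = γΔt₀ = 1.1634 × 68 = 79.11 minutes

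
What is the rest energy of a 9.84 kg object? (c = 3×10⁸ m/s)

c² = (3×10⁸)² = 9.000×10¹⁶ m²/s²
E₀ = mc² = 9.84 × 9.000×10¹⁶ = 8.856×10¹⁷ J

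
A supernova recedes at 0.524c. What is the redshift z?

β = 0.524
(1+β)/(1-β) = 1.524/0.476 = 3.2017
√(3.2017) = 1.7893
z = 1.7893 - 1 = 0.7893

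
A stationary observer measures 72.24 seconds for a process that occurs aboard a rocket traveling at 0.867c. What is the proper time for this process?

Dilated time Δt = 72.24 seconds
γ = 1/√(1 - 0.867²) = 2.0068
Δt₀ = Δt/γ = 72.24/2.0068 = 36.00 seconds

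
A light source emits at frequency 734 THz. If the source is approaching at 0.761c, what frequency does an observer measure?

β = v/c = 0.761
(1+β)/(1-β) = 1.761/0.239 = 7.368
Doppler factor = √(7.368) = 2.714
f_obs = 734 × 2.714 = 1992 THz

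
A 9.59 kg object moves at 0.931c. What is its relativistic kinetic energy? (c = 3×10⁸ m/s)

γ = 1/√(1 - 0.931²) = 2.7396
γ - 1 = 1.7396
KE = (γ-1)mc² = 1.7396 × 9.59 × (3×10⁸)² = 1.501×10¹⁸ J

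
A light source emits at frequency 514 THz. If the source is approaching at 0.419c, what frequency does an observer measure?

β = v/c = 0.419
(1+β)/(1-β) = 1.419/0.581 = 2.4423
Doppler factor = √(2.4423) = 1.5628
f_obs = 514 × 1.5628 = 803.3 THz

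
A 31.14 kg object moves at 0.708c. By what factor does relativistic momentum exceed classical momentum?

p_rel = γmv, p_class = mv
Ratio = γ = 1/√(1 - 0.708²) = 1.416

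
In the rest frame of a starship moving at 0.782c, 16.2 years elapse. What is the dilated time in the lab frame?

Proper time Δt₀ = 16.2 years
γ = 1/√(1 - 0.782²) = 1.6044
Δt = γΔt₀ = 1.6044 × 16.2 = 25.99 years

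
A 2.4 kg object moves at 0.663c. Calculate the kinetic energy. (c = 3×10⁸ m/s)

γ = 1/√(1 - 0.663²) = 1.3358
γ - 1 = 0.3358
KE = (γ-1)mc² = 0.3358 × 2.4 × (3×10⁸)² = 7.253×10¹⁶ J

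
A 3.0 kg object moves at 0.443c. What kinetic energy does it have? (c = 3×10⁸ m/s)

γ = 1/√(1 - 0.443²) = 1.1154
γ - 1 = 0.1154
KE = (γ-1)mc² = 0.1154 × 3.0 × (3×10⁸)² = 3.116×10¹⁶ J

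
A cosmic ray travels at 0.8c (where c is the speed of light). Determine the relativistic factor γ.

v/c = 0.8, so (v/c)² = 0.64
1 - (v/c)² = 0.36
γ = 1/√(0.36) = 1.667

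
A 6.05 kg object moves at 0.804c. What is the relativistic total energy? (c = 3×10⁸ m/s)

γ = 1/√(1 - 0.804²) = 1.6817
mc² = 6.05 × (3×10⁸)² = 5.445×10¹⁷ J
E = γmc² = 1.6817 × 5.445×10¹⁷ = 9.157×10¹⁷ J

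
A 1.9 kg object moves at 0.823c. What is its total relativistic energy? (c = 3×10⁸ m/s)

γ = 1/√(1 - 0.823²) = 1.760
mc² = 1.9 × (3×10⁸)² = 1.710×10¹⁷ J
E = γmc² = 1.760 × 1.710×10¹⁷ = 3.010×10¹⁷ J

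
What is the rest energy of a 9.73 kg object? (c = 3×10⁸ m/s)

c² = (3×10⁸)² = 9.000×10¹⁶ m²/s²
E₀ = mc² = 9.73 × 9.000×10¹⁶ = 8.757×10¹⁷ J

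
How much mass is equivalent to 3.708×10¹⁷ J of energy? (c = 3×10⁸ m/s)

From E = mc², we get m = E/c²
c² = (3×10⁸)² = 9×10¹⁶ m²/s²
m = 3.708×10¹⁷ / 9×10¹⁶ = 4.120 kg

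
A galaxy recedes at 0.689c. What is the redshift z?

β = 0.689
(1+β)/(1-β) = 1.689/0.311 = 5.431
√(5.431) = 2.330
z = 2.330 - 1 = 1.330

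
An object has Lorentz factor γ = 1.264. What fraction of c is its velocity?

From γ = 1/√(1 - v²/c²):
1/γ² = 1/1.264² = 0.6259
v²/c² = 1 - 0.6259 = 0.3741
v/c = √(0.3741) = 0.6116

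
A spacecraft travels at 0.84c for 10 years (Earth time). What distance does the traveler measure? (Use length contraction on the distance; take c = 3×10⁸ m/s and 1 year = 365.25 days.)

Earth distance: d = v × t = 0.84c × 10 yr = 7.953×10¹⁶ m
γ = 1.843
d' = d/γ = 7.953×10¹⁶/1.843 = 4.315×10¹⁶ m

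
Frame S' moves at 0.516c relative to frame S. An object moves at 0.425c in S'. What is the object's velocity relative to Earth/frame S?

u = (u' + v)/(1 + u'v/c²)
Numerator: 0.425 + 0.516 = 0.941
Denominator: 1 + 0.2193 = 1.2193
u = 0.941/1.2193 = 0.7718c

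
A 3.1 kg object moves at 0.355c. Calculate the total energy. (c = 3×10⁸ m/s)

γ = 1/√(1 - 0.355²) = 1.0697
mc² = 3.1 × (3×10⁸)² = 2.790×10¹⁷ J
E = γmc² = 1.0697 × 2.790×10¹⁷ = 2.984×10¹⁷ J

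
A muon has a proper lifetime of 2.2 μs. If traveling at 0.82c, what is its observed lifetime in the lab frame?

Proper lifetime τ₀ = 2.2 μs
γ = 1/√(1 - 0.82²) = 1.7471
τ = γτ₀ = 1.7471 × 2.2 μs = 3.844 μs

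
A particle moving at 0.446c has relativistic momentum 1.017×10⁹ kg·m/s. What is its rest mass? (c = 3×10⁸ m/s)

γ = 1/√(1 - 0.446²) = 1.1173
v = 0.446 × 3×10⁸ = 1.338×10⁸ m/s
m = p/(γv) = 1.017×10⁹/(1.1173 × 1.338×10⁸) = 6.803 kg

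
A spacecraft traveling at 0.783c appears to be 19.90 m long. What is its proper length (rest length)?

Contracted length L = 19.90 m
γ = 1/√(1 - 0.783²) = 1.6077
L₀ = γL = 1.6077 × 19.90 = 31.99 m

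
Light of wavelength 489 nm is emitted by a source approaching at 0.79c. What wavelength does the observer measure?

β = 0.79
Wavelength Doppler factor = √(0.21/1.79) = √(0.1173) = 0.3425
λ_obs = 489 × 0.3425 = 167.5 nm (blueshift)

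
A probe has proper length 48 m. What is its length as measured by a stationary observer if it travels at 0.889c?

Proper length L₀ = 48 m
γ = 1/√(1 - 0.889²) = 2.184
L = L₀/γ = 48/2.184 = 21.98 m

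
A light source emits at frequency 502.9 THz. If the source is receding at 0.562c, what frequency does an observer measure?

β = v/c = 0.562
(1-β)/(1+β) = 0.438/1.562 = 0.2804
Doppler factor = √(0.2804) = 0.5295
f_obs = 502.9 × 0.5295 = 266.3 THz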